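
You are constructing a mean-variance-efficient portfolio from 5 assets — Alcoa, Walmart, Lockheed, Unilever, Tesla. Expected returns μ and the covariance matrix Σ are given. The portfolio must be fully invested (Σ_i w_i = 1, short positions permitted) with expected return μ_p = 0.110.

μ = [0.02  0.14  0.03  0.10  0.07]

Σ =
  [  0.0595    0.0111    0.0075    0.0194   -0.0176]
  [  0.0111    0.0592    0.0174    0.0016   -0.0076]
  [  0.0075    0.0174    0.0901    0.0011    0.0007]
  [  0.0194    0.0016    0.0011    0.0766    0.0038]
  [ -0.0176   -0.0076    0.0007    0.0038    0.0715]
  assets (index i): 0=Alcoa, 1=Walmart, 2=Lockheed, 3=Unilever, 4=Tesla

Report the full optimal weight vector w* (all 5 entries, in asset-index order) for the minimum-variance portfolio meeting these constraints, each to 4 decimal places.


g=Σ⁻¹μ = [-0.1895  2.5632  -0.1703  1.2458  1.1403]
h=Σ⁻¹𝟙 = [16.5193  14.0504  6.7701  7.5339  19.0791]
a=μᵀg=0.554346  b=𝟙ᵀg=4.589470  c=𝟙ᵀh=63.952791  D=ac−b²=14.388721
λ₁=(c·0.110−b)/D = (63.952791·0.110−4.589470)/14.388721 = 0.169948
λ₂=(a−b·0.110)/D = (0.554346−4.589470·0.110)/14.388721 = 0.003440
w* = 0.169948·g + 0.003440·h:
  w_0 = 0.169948·-0.1895 + 0.003440·16.5193 = 0.0246  (Alcoa)
  w_1 = 0.169948·2.5632 + 0.003440·14.0504 = 0.4839  (Walmart)
  w_2 = 0.169948·-0.1703 + 0.003440·6.7701 = -0.0057  (Lockheed)
  w_3 = 0.169948·1.2458 + 0.003440·7.5339 = 0.2376  (Unilever)
  w_4 = 0.169948·1.1403 + 0.003440·19.0791 = 0.2594  (Tesla)
Σw_i=1.0000  μᵀw=0.1100
σ²=wᵀΣw=λ₁·μ_p+λ₂ = 0.169948·0.110 + 0.003440 = 0.022135 ≈ 0.0221

0.0246  0.4839  -0.0057  0.2376  0.2594


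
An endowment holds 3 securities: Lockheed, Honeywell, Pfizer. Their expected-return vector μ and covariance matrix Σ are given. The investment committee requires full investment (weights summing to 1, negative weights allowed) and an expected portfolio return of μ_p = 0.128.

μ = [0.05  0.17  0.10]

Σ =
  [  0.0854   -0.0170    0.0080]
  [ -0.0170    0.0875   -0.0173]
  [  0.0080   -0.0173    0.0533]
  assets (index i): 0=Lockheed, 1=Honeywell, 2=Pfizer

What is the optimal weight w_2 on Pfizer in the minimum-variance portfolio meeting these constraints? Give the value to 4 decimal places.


0.4308

p=Σ⁻¹μ = [0.8645  2.6245  2.5983]
q=Σ⁻¹𝟙 = [13.2601  18.5085  22.7789]
a=μᵀp=0.749226  b=𝟙ᵀp=6.087351  c=𝟙ᵀq=54.547584  D=ac−b²=3.812648
λ₁=(c·0.128−b)/D = (54.547584·0.128−6.087351)/3.812648 = 0.234677
λ₂=(a−b·0.128)/D = (0.749226−6.087351·0.128)/3.812648 = -0.007857
w* = 0.234677·p + -0.007857·q:
  w_0 = 0.234677·0.8645 + -0.007857·13.2601 = 0.0987  (Lockheed)
  w_1 = 0.234677·2.6245 + -0.007857·18.5085 = 0.4705  (Honeywell)
  w_2 = 0.234677·2.5983 + -0.007857·22.7789 = 0.4308  (Pfizer)
Σw_i=1.0000  μᵀw=0.1280
σ²=wᵀΣw=λ₁·μ_p+λ₂ = 0.234677·0.128 + -0.007857 = 0.022182 ≈ 0.0222


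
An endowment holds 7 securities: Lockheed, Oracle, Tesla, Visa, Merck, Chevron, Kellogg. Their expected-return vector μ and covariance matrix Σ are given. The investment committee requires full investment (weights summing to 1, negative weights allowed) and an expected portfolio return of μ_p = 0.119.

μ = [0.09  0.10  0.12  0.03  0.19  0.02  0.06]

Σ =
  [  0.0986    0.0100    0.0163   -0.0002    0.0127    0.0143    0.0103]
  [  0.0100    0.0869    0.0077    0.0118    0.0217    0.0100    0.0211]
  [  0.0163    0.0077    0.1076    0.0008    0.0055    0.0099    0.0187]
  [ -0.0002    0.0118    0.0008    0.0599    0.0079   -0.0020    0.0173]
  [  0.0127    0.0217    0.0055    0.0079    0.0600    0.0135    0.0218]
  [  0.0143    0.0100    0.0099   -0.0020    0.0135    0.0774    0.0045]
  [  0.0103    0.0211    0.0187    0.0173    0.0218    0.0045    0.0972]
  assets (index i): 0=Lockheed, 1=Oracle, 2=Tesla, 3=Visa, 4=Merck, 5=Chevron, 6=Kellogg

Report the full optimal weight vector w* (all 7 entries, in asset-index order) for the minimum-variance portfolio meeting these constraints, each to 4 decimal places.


u=Σ⁻¹μ = [0.4288  0.3819  0.9783  0.1011  3.0898  -0.5091  -0.3867]
v=Σ⁻¹𝟙 = [6.0022  4.5713  6.2212  14.1792  8.2712  9.1938  2.6585]
a=μᵀu=0.750898  b=𝟙ᵀu=4.084157  c=𝟙ᵀv=51.097369  D=ac−b²=21.688568
λ₁=(c·0.119−b)/D = (51.097369·0.119−4.084157)/21.688568 = 0.092050
λ₂=(a−b·0.119)/D = (0.750898−4.084157·0.119)/21.688568 = 0.012213
w* = 0.092050·u + 0.012213·v:
  w_0 = 0.092050·0.4288 + 0.012213·6.0022 = 0.1128  (Lockheed)
  w_1 = 0.092050·0.3819 + 0.012213·4.5713 = 0.0910  (Oracle)
  w_2 = 0.092050·0.9783 + 0.012213·6.2212 = 0.1660  (Tesla)
  w_3 = 0.092050·0.1011 + 0.012213·14.1792 = 0.1825  (Visa)
  w_4 = 0.092050·3.0898 + 0.012213·8.2712 = 0.3854  (Merck)
  w_5 = 0.092050·-0.5091 + 0.012213·9.1938 = 0.0654  (Chevron)
  w_6 = 0.092050·-0.3867 + 0.012213·2.6585 = -0.0031  (Kellogg)
Σw_i=1.0000  μᵀw=0.1190
σ²=wᵀΣw=λ₁·μ_p+λ₂ = 0.092050·0.119 + 0.012213 = 0.023167 ≈ 0.0232

0.1128  0.0910  0.1660  0.1825  0.3854  0.0654  -0.0031


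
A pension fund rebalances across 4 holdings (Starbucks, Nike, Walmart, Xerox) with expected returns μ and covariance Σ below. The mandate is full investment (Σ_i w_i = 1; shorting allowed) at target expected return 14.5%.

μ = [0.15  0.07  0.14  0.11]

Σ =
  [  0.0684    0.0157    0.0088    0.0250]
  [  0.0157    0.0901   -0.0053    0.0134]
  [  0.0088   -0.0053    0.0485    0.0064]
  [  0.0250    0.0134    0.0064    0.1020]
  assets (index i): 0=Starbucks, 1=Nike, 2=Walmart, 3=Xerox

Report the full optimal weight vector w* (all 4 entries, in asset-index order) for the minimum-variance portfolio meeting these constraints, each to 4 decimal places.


g=Σ⁻¹μ = [1.5549  0.5916  2.6090  0.4559]
h=Σ⁻¹𝟙 = [7.8343  10.0940  19.5970  5.3280]
a=μᵀg=0.690053  b=𝟙ᵀg=5.211402  c=𝟙ᵀh=42.853430  D=ac−b²=2.412444
λ₁=(c·0.145−b)/D = (42.853430·0.145−5.211402)/2.412444 = 0.415489
λ₂=(a−b·0.145)/D = (0.690053−5.211402·0.145)/2.412444 = -0.027192
w* = 0.415489·g + -0.027192·h:
  w_0 = 0.415489·1.5549 + -0.027192·7.8343 = 0.4330  (Starbucks)
  w_1 = 0.415489·0.5916 + -0.027192·10.0940 = -0.0287  (Nike)
  w_2 = 0.415489·2.6090 + -0.027192·19.5970 = 0.5511  (Walmart)
  w_3 = 0.415489·0.4559 + -0.027192·5.3280 = 0.0445  (Xerox)
Σw_i=1.0000  μᵀw=0.1450
σ²=wᵀΣw=λ₁·μ_p+λ₂ = 0.415489·0.145 + -0.027192 = 0.033054 ≈ 0.0331

0.4330  -0.0287  0.5511  0.0445


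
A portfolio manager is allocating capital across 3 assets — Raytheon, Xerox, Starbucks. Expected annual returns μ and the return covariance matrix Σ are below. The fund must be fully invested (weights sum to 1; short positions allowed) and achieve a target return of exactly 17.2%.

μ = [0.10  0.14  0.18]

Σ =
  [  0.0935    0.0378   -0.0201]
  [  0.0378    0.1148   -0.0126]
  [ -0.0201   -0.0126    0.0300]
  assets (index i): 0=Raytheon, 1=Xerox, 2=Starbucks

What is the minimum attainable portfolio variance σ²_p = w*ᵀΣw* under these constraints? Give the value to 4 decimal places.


u=Σ⁻¹μ = [2.2560  1.3640  8.0844]
v=Σ⁻¹𝟙 = [17.8668  8.1772  48.7385]
a=μᵀu=1.871754  b=𝟙ᵀu=11.704418  c=𝟙ᵀv=74.782497  D=ac−b²=2.981050
λ₁=(c·0.172−b)/D = (74.782497·0.172−11.704418)/2.981050 = 0.388511
λ₂=(a−b·0.172)/D = (1.871754−11.704418·0.172)/2.981050 = -0.047435
w* = 0.388511·u + -0.047435·v:
  w_0 = 0.388511·2.2560 + -0.047435·17.8668 = 0.0290  (Raytheon)
  w_1 = 0.388511·1.3640 + -0.047435·8.1772 = 0.1420  (Xerox)
  w_2 = 0.388511·8.0844 + -0.047435·48.7385 = 0.8290  (Starbucks)
Σw_i=1.0000  μᵀw=0.1720
σ²=wᵀΣw=λ₁·μ_p+λ₂ = 0.388511·0.172 + -0.047435 = 0.019389 ≈ 0.0194

0.0194


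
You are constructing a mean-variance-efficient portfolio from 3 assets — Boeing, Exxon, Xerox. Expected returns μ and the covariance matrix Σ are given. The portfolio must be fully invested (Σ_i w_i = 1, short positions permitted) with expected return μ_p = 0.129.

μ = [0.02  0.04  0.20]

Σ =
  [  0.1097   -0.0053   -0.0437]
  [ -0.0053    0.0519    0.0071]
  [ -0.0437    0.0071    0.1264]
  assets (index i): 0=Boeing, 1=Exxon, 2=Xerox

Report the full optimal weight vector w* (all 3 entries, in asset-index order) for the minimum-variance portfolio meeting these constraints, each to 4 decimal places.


0.2712  0.1387  0.5901

g=Σ⁻¹μ = [0.9608  0.6116  1.8801]
h=Σ⁻¹𝟙 = [14.8026  19.1442  11.9537]
a=μᵀg=0.419703  b=𝟙ᵀg=3.452559  c=𝟙ᵀh=45.900434  D=ac−b²=7.344379
λ₁=(c·0.129−b)/D = (45.900434·0.129−3.452559)/7.344379 = 0.336121
λ₂=(a−b·0.129)/D = (0.419703−3.452559·0.129)/7.344379 = -0.003496
w* = 0.336121·g + -0.003496·h:
  w_0 = 0.336121·0.9608 + -0.003496·14.8026 = 0.2712  (Boeing)
  w_1 = 0.336121·0.6116 + -0.003496·19.1442 = 0.1387  (Exxon)
  w_2 = 0.336121·1.8801 + -0.003496·11.9537 = 0.5901  (Xerox)
Σw_i=1.0000  μᵀw=0.1290
σ²=wᵀΣw=λ₁·μ_p+λ₂ = 0.336121·0.129 + -0.003496 = 0.039863 ≈ 0.0399


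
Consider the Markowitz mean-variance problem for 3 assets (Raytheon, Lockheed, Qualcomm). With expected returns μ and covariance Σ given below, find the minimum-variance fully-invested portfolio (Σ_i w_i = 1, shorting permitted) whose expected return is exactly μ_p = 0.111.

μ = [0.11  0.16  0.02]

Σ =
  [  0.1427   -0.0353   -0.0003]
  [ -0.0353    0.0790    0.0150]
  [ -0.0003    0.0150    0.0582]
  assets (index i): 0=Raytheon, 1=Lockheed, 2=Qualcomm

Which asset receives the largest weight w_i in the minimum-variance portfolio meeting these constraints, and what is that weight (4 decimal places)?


Lockheed (0.4582)

u=Σ⁻¹μ = [1.4478  2.7397  -0.3550]
v=Σ⁻¹𝟙 = [10.7233  14.9063  13.3956]
a=μᵀu=0.590505  b=𝟙ᵀu=3.832480  c=𝟙ᵀv=39.025151  D=ac−b²=8.356635
λ₁=(c·0.111−b)/D = (39.025151·0.111−3.832480)/8.356635 = 0.059750
λ₂=(a−b·0.111)/D = (0.590505−3.832480·0.111)/8.356635 = 0.019757
w* = 0.059750·u + 0.019757·v:
  w_0 = 0.059750·1.4478 + 0.019757·10.7233 = 0.2984  (Raytheon)
  w_1 = 0.059750·2.7397 + 0.019757·14.9063 = 0.4582  (Lockheed)
  w_2 = 0.059750·-0.3550 + 0.019757·13.3956 = 0.2434  (Qualcomm)
Σw_i=1.0000  μᵀw=0.1110
σ²=wᵀΣw=λ₁·μ_p+λ₂ = 0.059750·0.111 + 0.019757 = 0.026389 ≈ 0.0264


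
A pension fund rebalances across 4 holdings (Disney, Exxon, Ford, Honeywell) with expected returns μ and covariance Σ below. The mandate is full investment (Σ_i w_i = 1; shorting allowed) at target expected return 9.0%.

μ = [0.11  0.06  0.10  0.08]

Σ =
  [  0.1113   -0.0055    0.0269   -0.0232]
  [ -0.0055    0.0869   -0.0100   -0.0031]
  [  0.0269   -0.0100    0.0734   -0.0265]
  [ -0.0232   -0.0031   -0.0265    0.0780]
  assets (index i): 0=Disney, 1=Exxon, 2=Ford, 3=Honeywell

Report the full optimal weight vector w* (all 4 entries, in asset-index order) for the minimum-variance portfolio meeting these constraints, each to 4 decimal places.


u=Σ⁻¹μ = [1.0074  1.0390  1.8558  1.9971]
v=Σ⁻¹𝟙 = [9.6185  15.3167  20.5929  23.2864]
a=μᵀu=0.518497  b=𝟙ᵀu=5.899242  c=𝟙ᵀv=68.814529  D=ac−b²=0.879084
λ₁=(c·0.090−b)/D = (68.814529·0.090−5.899242)/0.879084 = 0.334514
λ₂=(a−b·0.090)/D = (0.518497−5.899242·0.090)/0.879084 = -0.014145
w* = 0.334514·u + -0.014145·v:
  w_0 = 0.334514·1.0074 + -0.014145·9.6185 = 0.2009  (Disney)
  w_1 = 0.334514·1.0390 + -0.014145·15.3167 = 0.1309  (Exxon)
  w_2 = 0.334514·1.8558 + -0.014145·20.5929 = 0.3295  (Ford)
  w_3 = 0.334514·1.9971 + -0.014145·23.2864 = 0.3387  (Honeywell)
Σw_i=1.0000  μᵀw=0.0900
σ²=wᵀΣw=λ₁·μ_p+λ₂ = 0.334514·0.090 + -0.014145 = 0.015961 ≈ 0.0160

0.2009  0.1309  0.3295  0.3387


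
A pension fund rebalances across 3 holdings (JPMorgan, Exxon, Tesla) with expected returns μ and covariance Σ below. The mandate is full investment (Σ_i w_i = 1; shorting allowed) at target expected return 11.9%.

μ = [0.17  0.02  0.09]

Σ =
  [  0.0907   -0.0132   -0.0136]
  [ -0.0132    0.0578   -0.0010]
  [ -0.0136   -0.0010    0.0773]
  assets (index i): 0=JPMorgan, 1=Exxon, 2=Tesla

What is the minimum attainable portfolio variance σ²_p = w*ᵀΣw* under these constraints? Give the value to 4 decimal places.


u=Σ⁻¹μ = [2.2384  0.8844  1.5695]
v=Σ⁻¹𝟙 = [16.5519  21.3600  16.1250]
a=μᵀu=0.539468  b=𝟙ᵀu=4.692268  c=𝟙ᵀv=54.036910  D=ac−b²=7.133801
λ₁=(c·0.119−b)/D = (54.036910·0.119−4.692268)/7.133801 = 0.243646
λ₂=(a−b·0.119)/D = (0.539468−4.692268·0.119)/7.133801 = -0.002651
w* = 0.243646·u + -0.002651·v:
  w_0 = 0.243646·2.2384 + -0.002651·16.5519 = 0.5015  (JPMorgan)
  w_1 = 0.243646·0.8844 + -0.002651·21.3600 = 0.1588  (Exxon)
  w_2 = 0.243646·1.5695 + -0.002651·16.1250 = 0.3397  (Tesla)
Σw_i=1.0000  μᵀw=0.1190
σ²=wᵀΣw=λ₁·μ_p+λ₂ = 0.243646·0.119 + -0.002651 = 0.026343 ≈ 0.0263

0.0263


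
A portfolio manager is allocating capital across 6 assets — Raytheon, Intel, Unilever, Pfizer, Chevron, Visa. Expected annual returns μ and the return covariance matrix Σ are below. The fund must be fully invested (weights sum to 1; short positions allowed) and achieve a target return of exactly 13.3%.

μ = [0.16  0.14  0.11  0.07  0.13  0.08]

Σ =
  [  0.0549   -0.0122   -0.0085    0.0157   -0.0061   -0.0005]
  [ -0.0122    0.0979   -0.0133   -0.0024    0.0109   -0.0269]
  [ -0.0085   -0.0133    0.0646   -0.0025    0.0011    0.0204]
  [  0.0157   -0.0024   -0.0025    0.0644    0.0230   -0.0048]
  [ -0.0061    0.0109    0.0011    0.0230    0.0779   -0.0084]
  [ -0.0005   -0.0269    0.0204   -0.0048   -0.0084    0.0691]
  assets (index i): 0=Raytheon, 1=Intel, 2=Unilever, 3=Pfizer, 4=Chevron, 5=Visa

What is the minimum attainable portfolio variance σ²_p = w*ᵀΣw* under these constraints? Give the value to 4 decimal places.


p=Σ⁻¹μ = [4.1095  2.4953  2.1688  -0.2803  1.8799  1.7276]
q=Σ⁻¹𝟙 = [24.2381  19.7746  16.7588  8.3998  11.3389  19.3595]
a=μᵀp=1.608402  b=𝟙ᵀp=12.100803  c=𝟙ᵀq=99.869672  D=ac−b²=14.201154
λ₁=(c·0.133−b)/D = (99.869672·0.133−12.100803)/14.201154 = 0.083223
λ₂=(a−b·0.133)/D = (1.608402−12.100803·0.133)/14.201154 = -0.000071
w* = 0.083223·p + -0.000071·q:
  w_0 = 0.083223·4.1095 + -0.000071·24.2381 = 0.3403  (Raytheon)
  w_1 = 0.083223·2.4953 + -0.000071·19.7746 = 0.2063  (Intel)
  w_2 = 0.083223·2.1688 + -0.000071·16.7588 = 0.1793  (Unilever)
  w_3 = 0.083223·-0.2803 + -0.000071·8.3998 = -0.0239  (Pfizer)
  w_4 = 0.083223·1.8799 + -0.000071·11.3389 = 0.1556  (Chevron)
  w_5 = 0.083223·1.7276 + -0.000071·19.3595 = 0.1424  (Visa)
Σw_i=1.0000  μᵀw=0.1330
σ²=wᵀΣw=λ₁·μ_p+λ₂ = 0.083223·0.133 + -0.000071 = 0.010998 ≈ 0.0110

0.0110


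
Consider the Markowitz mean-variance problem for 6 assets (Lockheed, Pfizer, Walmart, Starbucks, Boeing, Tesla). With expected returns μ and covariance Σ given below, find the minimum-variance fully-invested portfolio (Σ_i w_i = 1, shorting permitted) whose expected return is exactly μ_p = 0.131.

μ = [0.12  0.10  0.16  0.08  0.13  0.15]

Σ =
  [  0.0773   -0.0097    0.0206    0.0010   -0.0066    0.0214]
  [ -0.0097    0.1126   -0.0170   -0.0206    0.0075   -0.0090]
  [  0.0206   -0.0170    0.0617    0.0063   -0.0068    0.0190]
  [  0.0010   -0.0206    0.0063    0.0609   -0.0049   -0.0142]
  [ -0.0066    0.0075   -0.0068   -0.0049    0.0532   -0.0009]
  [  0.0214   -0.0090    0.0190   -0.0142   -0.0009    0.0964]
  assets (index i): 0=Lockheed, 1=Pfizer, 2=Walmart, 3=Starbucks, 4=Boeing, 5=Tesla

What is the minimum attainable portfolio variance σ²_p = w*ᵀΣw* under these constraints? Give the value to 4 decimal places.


0.0128

x=Σ⁻¹μ = [0.9565  1.6463  2.4010  2.1555  2.8588  1.3683]
y=Σ⁻¹𝟙 = [9.7972  15.6764  13.8875  24.3967  22.0060  10.7241]
a=μᵀx=1.412907  b=𝟙ᵀx=11.386439  c=𝟙ᵀy=96.487917  D=ac−b²=6.677481
λ₁=(c·0.131−b)/D = (96.487917·0.131−11.386439)/6.677481 = 0.187717
λ₂=(a−b·0.131)/D = (1.412907−11.386439·0.131)/6.677481 = -0.011788
w* = 0.187717·x + -0.011788·y:
  w_0 = 0.187717·0.9565 + -0.011788·9.7972 = 0.0641  (Lockheed)
  w_1 = 0.187717·1.6463 + -0.011788·15.6764 = 0.1242  (Pfizer)
  w_2 = 0.187717·2.4010 + -0.011788·13.8875 = 0.2870  (Walmart)
  w_3 = 0.187717·2.1555 + -0.011788·24.3967 = 0.1170  (Starbucks)
  w_4 = 0.187717·2.8588 + -0.011788·22.0060 = 0.2772  (Boeing)
  w_5 = 0.187717·1.3683 + -0.011788·10.7241 = 0.1304  (Tesla)
Σw_i=1.0000  μᵀw=0.1310
σ²=wᵀΣw=λ₁·μ_p+λ₂ = 0.187717·0.131 + -0.011788 = 0.012803 ≈ 0.0128


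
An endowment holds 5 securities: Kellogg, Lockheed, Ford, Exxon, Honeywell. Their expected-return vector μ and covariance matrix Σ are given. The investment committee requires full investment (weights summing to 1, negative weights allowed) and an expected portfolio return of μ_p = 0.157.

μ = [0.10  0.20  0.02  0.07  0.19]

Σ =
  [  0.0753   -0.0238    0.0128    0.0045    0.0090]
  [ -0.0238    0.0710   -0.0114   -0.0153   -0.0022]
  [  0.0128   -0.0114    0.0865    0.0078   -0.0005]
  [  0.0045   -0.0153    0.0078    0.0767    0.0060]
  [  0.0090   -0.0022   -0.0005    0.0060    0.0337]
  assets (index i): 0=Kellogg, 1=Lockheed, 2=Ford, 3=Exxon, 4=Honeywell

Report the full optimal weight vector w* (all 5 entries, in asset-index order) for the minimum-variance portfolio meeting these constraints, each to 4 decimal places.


x=Σ⁻¹μ = [1.7975  3.8906  0.4059  1.1340  5.2160]
y=Σ⁻¹𝟙 = [15.3856  24.8637  11.4434  13.9859  24.8675]
a=μᵀx=2.036418  b=𝟙ᵀx=12.444019  c=𝟙ᵀy=90.546162  D=ac−b²=29.536229
λ₁=(c·0.157−b)/D = (90.546162·0.157−12.444019)/29.536229 = 0.059985
λ₂=(a−b·0.157)/D = (2.036418−12.444019·0.157)/29.536229 = 0.002800
w* = 0.059985·x + 0.002800·y:
  w_0 = 0.059985·1.7975 + 0.002800·15.3856 = 0.1509  (Kellogg)
  w_1 = 0.059985·3.8906 + 0.002800·24.8637 = 0.3030  (Lockheed)
  w_2 = 0.059985·0.4059 + 0.002800·11.4434 = 0.0564  (Ford)
  w_3 = 0.059985·1.1340 + 0.002800·13.9859 = 0.1072  (Exxon)
  w_4 = 0.059985·5.2160 + 0.002800·24.8675 = 0.3825  (Honeywell)
Σw_i=1.0000  μᵀw=0.1570
σ²=wᵀΣw=λ₁·μ_p+λ₂ = 0.059985·0.157 + 0.002800 = 0.012218 ≈ 0.0122

0.1509  0.3030  0.0564  0.1072  0.3825


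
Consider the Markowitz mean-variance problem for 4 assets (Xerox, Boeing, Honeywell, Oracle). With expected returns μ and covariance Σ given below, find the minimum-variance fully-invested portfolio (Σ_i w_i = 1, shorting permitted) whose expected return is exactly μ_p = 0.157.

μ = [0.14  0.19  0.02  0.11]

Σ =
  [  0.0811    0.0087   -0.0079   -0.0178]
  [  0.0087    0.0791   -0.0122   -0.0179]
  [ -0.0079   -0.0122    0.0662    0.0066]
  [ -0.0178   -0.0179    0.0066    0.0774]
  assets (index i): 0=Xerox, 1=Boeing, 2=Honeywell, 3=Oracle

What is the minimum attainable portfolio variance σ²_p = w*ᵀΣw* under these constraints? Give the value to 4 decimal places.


x=Σ⁻¹μ = [2.0444  2.8668  0.8268  2.4838]
y=Σ⁻¹𝟙 = [16.4286  18.0508  18.4689  19.2977]
a=μᵀx=1.120662  b=𝟙ᵀx=8.221796  c=𝟙ᵀy=72.246101  D=ac−b²=13.365535
λ₁=(c·0.157−b)/D = (72.246101·0.157−8.221796)/13.365535 = 0.233499
λ₂=(a−b·0.157)/D = (1.120662−8.221796·0.157)/13.365535 = -0.012731
w* = 0.233499·x + -0.012731·y:
  w_0 = 0.233499·2.0444 + -0.012731·16.4286 = 0.2682  (Xerox)
  w_1 = 0.233499·2.8668 + -0.012731·18.0508 = 0.4396  (Boeing)
  w_2 = 0.233499·0.8268 + -0.012731·18.4689 = -0.0421  (Honeywell)
  w_3 = 0.233499·2.4838 + -0.012731·19.2977 = 0.3343  (Oracle)
Σw_i=1.0000  μᵀw=0.1570
σ²=wᵀΣw=λ₁·μ_p+λ₂ = 0.233499·0.157 + -0.012731 = 0.023928 ≈ 0.0239

0.0239


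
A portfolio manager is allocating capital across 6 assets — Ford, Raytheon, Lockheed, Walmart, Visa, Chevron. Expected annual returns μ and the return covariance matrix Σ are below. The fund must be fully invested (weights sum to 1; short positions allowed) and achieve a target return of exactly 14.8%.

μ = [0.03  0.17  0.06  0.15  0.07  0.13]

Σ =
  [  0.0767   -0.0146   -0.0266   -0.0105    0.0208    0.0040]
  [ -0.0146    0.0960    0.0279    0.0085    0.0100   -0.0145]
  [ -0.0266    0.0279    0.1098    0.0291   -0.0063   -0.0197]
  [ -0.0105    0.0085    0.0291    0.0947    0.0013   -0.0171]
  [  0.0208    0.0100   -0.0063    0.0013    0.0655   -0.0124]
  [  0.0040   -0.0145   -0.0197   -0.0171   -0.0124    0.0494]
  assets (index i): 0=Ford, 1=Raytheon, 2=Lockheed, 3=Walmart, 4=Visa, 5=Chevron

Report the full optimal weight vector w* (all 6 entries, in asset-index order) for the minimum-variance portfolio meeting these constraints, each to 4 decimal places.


u=Σ⁻¹μ = [0.6311  2.0636  0.4997  2.1023  1.4050  4.4658]
v=Σ⁻¹𝟙 = [15.4351  11.3289  13.9671  13.3596  16.6611  36.6949]
a=μᵀu=1.393982  b=𝟙ᵀu=11.167552  c=𝟙ᵀv=107.446729  D=ac−b²=25.064604
λ₁=(c·0.148−b)/D = (107.446729·0.148−11.167552)/25.064604 = 0.188894
λ₂=(a−b·0.148)/D = (1.393982−11.167552·0.148)/25.064604 = -0.010326
w* = 0.188894·u + -0.010326·v:
  w_0 = 0.188894·0.6311 + -0.010326·15.4351 = -0.0402  (Ford)
  w_1 = 0.188894·2.0636 + -0.010326·11.3289 = 0.2728  (Raytheon)
  w_2 = 0.188894·0.4997 + -0.010326·13.9671 = -0.0498  (Lockheed)
  w_3 = 0.188894·2.1023 + -0.010326·13.3596 = 0.2592  (Walmart)
  w_4 = 0.188894·1.4050 + -0.010326·16.6611 = 0.0934  (Visa)
  w_5 = 0.188894·4.4658 + -0.010326·36.6949 = 0.4647  (Chevron)
Σw_i=1.0000  μᵀw=0.1480
σ²=wᵀΣw=λ₁·μ_p+λ₂ = 0.188894·0.148 + -0.010326 = 0.017630 ≈ 0.0176

-0.0402  0.2728  -0.0498  0.2592  0.0934  0.4647


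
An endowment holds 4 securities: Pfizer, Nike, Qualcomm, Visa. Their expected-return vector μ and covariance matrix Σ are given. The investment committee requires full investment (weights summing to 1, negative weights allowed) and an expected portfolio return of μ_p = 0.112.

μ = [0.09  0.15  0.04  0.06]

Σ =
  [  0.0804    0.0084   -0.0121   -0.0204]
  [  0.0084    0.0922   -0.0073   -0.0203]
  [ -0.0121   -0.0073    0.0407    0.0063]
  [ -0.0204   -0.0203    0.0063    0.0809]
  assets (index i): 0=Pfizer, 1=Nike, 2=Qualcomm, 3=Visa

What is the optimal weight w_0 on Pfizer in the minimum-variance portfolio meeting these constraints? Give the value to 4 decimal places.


0.2305

g=Σ⁻¹μ = [1.5295  1.9393  1.5543  1.4929]
h=Σ⁻¹𝟙 = [20.2097  15.5980  30.4348  19.0009]
a=μᵀg=0.580299  b=𝟙ᵀg=6.516013  c=𝟙ᵀh=85.243374  D=ac−b²=7.008212
λ₁=(c·0.112−b)/D = (85.243374·0.112−6.516013)/7.008212 = 0.432528
λ₂=(a−b·0.112)/D = (0.580299−6.516013·0.112)/7.008212 = -0.021331
w* = 0.432528·g + -0.021331·h:
  w_0 = 0.432528·1.5295 + -0.021331·20.2097 = 0.2305  (Pfizer)
  w_1 = 0.432528·1.9393 + -0.021331·15.5980 = 0.5061  (Nike)
  w_2 = 0.432528·1.5543 + -0.021331·30.4348 = 0.0230  (Qualcomm)
  w_3 = 0.432528·1.4929 + -0.021331·19.0009 = 0.2404  (Visa)
Σw_i=1.0000  μᵀw=0.1120
σ²=wᵀΣw=λ₁·μ_p+λ₂ = 0.432528·0.112 + -0.021331 = 0.027112 ≈ 0.0271


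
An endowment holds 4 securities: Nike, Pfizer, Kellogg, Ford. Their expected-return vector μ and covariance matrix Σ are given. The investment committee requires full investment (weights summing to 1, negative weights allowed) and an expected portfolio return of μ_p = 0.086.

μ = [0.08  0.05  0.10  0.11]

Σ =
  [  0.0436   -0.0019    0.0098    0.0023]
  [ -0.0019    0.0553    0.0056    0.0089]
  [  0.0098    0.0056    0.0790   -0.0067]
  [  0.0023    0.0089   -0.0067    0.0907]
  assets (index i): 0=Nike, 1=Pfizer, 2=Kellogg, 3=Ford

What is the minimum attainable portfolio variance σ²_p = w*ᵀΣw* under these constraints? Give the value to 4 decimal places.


0.0186

g=Σ⁻¹μ = [1.5465  0.6509  1.1290  1.1931]
h=Σ⁻¹𝟙 = [20.9526  16.2711  9.7211  9.6155]
a=μᵀg=0.400412  b=𝟙ᵀg=4.519584  c=𝟙ᵀh=56.560367  D=ac−b²=2.220793
λ₁=(c·0.086−b)/D = (56.560367·0.086−4.519584)/2.220793 = 0.155173
λ₂=(a−b·0.086)/D = (0.400412−4.519584·0.086)/2.220793 = 0.005281
w* = 0.155173·g + 0.005281·h:
  w_0 = 0.155173·1.5465 + 0.005281·20.9526 = 0.3506  (Nike)
  w_1 = 0.155173·0.6509 + 0.005281·16.2711 = 0.1869  (Pfizer)
  w_2 = 0.155173·1.1290 + 0.005281·9.7211 = 0.2265  (Kellogg)
  w_3 = 0.155173·1.1931 + 0.005281·9.6155 = 0.2359  (Ford)
Σw_i=1.0000  μᵀw=0.0860
σ²=wᵀΣw=λ₁·μ_p+λ₂ = 0.155173·0.086 + 0.005281 = 0.018626 ≈ 0.0186


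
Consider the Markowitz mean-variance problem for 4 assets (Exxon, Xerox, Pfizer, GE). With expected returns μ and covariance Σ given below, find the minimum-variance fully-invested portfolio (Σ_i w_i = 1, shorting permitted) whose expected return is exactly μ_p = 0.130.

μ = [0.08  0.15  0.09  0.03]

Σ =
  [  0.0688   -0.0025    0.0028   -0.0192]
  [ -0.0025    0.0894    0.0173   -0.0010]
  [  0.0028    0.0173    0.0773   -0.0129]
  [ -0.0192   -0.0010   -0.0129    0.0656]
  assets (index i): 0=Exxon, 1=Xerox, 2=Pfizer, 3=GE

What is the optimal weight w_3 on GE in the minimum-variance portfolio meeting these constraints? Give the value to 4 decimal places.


-0.0615

u=Σ⁻¹μ = [1.4883  1.5484  0.9479  1.1029]
v=Σ⁻¹𝟙 = [21.0902  9.3093  14.1514  24.3414]
a=μᵀu=0.469717  b=𝟙ᵀu=5.087467  c=𝟙ᵀv=68.892156  D=ac−b²=6.477499
λ₁=(c·0.130−b)/D = (68.892156·0.130−5.087467)/6.477499 = 0.597223
λ₂=(a−b·0.130)/D = (0.469717−5.087467·0.130)/6.477499 = -0.029588
w* = 0.597223·u + -0.029588·v:
  w_0 = 0.597223·1.4883 + -0.029588·21.0902 = 0.2648  (Exxon)
  w_1 = 0.597223·1.5484 + -0.029588·9.3093 = 0.6493  (Xerox)
  w_2 = 0.597223·0.9479 + -0.029588·14.1514 = 0.1474  (Pfizer)
  w_3 = 0.597223·1.1029 + -0.029588·24.3414 = -0.0615  (GE)
Σw_i=1.0000  μᵀw=0.1300
σ²=wᵀΣw=λ₁·μ_p+λ₂ = 0.597223·0.130 + -0.029588 = 0.048051 ≈ 0.0481


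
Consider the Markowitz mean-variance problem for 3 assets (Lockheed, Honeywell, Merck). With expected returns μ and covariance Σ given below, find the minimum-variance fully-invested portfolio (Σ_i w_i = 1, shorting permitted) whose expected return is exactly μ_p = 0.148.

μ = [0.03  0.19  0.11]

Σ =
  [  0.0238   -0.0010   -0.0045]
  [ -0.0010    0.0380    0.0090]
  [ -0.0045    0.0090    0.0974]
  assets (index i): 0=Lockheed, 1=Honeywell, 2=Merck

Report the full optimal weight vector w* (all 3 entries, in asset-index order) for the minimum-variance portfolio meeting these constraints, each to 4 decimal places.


0.2107  0.6857  0.1037

u=Σ⁻¹μ = [1.6075  4.8637  0.7542]
v=Σ⁻¹𝟙 = [44.9676  25.1253  10.0229]
a=μᵀu=1.055285  b=𝟙ᵀu=7.225351  c=𝟙ᵀv=80.115739  D=ac−b²=32.339262
λ₁=(c·0.148−b)/D = (80.115739·0.148−7.225351)/32.339262 = 0.143225
λ₂=(a−b·0.148)/D = (1.055285−7.225351·0.148)/32.339262 = -0.000435
w* = 0.143225·u + -0.000435·v:
  w_0 = 0.143225·1.6075 + -0.000435·44.9676 = 0.2107  (Lockheed)
  w_1 = 0.143225·4.8637 + -0.000435·25.1253 = 0.6857  (Honeywell)
  w_2 = 0.143225·0.7542 + -0.000435·10.0229 = 0.1037  (Merck)
Σw_i=1.0000  μᵀw=0.1480
σ²=wᵀΣw=λ₁·μ_p+λ₂ = 0.143225·0.148 + -0.000435 = 0.020762 ≈ 0.0208


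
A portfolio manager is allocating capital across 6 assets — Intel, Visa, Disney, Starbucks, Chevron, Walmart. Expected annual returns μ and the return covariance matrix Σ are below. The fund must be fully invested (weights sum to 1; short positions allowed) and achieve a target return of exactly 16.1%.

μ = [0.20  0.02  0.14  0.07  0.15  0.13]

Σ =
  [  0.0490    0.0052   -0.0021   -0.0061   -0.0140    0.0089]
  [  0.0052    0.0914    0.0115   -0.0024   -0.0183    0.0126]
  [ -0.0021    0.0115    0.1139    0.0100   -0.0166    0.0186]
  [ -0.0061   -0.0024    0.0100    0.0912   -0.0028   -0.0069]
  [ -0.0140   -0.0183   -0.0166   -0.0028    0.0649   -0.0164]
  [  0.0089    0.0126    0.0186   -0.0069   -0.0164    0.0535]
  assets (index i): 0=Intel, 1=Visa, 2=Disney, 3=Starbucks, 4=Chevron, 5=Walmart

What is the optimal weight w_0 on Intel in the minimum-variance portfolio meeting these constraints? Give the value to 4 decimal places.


u=Σ⁻¹μ = [5.1085  0.3455  1.4215  1.2980  4.5813  2.5763]
v=Σ⁻¹𝟙 = [26.8839  12.4949  8.1489  14.7374  32.5894  20.3342]
a=μᵀu=2.340574  b=𝟙ᵀu=15.331001  c=𝟙ᵀv=115.188695  D=ac−b²=34.568079
λ₁=(c·0.161−b)/D = (115.188695·0.161−15.331001)/34.568079 = 0.092987
λ₂=(a−b·0.161)/D = (2.340574−15.331001·0.161)/34.568079 = -0.003695
w* = 0.092987·u + -0.003695·v:
  w_0 = 0.092987·5.1085 + -0.003695·26.8839 = 0.3757  (Intel)
  w_1 = 0.092987·0.3455 + -0.003695·12.4949 = -0.0140  (Visa)
  w_2 = 0.092987·1.4215 + -0.003695·8.1489 = 0.1021  (Disney)
  w_3 = 0.092987·1.2980 + -0.003695·14.7374 = 0.0663  (Starbucks)
  w_4 = 0.092987·4.5813 + -0.003695·32.5894 = 0.3056  (Chevron)
  w_5 = 0.092987·2.5763 + -0.003695·20.3342 = 0.1644  (Walmart)
Σw_i=1.0000  μᵀw=0.1610
σ²=wᵀΣw=λ₁·μ_p+λ₂ = 0.092987·0.161 + -0.003695 = 0.011276 ≈ 0.0113

0.3757


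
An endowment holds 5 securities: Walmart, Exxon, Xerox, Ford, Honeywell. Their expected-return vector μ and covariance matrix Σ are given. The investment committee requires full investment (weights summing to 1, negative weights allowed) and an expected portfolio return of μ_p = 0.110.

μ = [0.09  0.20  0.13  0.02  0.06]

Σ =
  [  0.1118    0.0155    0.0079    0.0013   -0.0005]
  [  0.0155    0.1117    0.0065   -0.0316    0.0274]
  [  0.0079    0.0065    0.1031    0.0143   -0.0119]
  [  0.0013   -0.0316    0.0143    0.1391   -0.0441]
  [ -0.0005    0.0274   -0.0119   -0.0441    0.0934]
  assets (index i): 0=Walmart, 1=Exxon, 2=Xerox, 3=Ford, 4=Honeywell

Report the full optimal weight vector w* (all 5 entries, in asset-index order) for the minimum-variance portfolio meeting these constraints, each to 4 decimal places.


0.1230  0.2761  0.2138  0.1826  0.2045

g=Σ⁻¹μ = [0.4892  1.6857  1.1011  0.5894  0.5691]
h=Σ⁻¹𝟙 = [7.2506  7.1991  8.7305  12.8766  15.8257]
a=μᵀg=0.570240  b=𝟙ᵀg=4.434421  c=𝟙ᵀh=51.882526  D=ac−b²=9.921378
λ₁=(c·0.110−b)/D = (51.882526·0.110−4.434421)/9.921378 = 0.128274
λ₂=(a−b·0.110)/D = (0.570240−4.434421·0.110)/9.921378 = 0.008311
w* = 0.128274·g + 0.008311·h:
  w_0 = 0.128274·0.4892 + 0.008311·7.2506 = 0.1230  (Walmart)
  w_1 = 0.128274·1.6857 + 0.008311·7.1991 = 0.2761  (Exxon)
  w_2 = 0.128274·1.1011 + 0.008311·8.7305 = 0.2138  (Xerox)
  w_3 = 0.128274·0.5894 + 0.008311·12.8766 = 0.1826  (Ford)
  w_4 = 0.128274·0.5691 + 0.008311·15.8257 = 0.2045  (Honeywell)
Σw_i=1.0000  μᵀw=0.1100
σ²=wᵀΣw=λ₁·μ_p+λ₂ = 0.128274·0.110 + 0.008311 = 0.022421 ≈ 0.0224


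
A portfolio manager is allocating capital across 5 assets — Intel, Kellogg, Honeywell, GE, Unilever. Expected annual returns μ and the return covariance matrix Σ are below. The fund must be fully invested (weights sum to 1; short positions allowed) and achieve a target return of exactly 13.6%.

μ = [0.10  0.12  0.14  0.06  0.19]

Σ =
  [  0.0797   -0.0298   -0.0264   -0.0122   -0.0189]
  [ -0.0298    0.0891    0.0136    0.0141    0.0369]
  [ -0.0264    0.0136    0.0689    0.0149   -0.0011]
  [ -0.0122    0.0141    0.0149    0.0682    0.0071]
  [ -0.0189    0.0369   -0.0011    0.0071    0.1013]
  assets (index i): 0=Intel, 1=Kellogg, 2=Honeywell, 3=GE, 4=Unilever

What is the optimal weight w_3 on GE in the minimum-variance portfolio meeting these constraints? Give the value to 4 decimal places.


0.0117

p=Σ⁻¹μ = [3.1885  1.0255  3.0065  0.3622  2.1042]
q=Σ⁻¹𝟙 = [27.8220  11.2337  20.5834  11.7405  10.3711]
a=μᵀp=1.284346  b=𝟙ᵀp=9.686878  c=𝟙ᵀq=81.750865  D=ac−b²=11.160807
λ₁=(c·0.136−b)/D = (81.750865·0.136−9.686878)/11.160807 = 0.128238
λ₂=(a−b·0.136)/D = (1.284346−9.686878·0.136)/11.160807 = -0.002963
w* = 0.128238·p + -0.002963·q:
  w_0 = 0.128238·3.1885 + -0.002963·27.8220 = 0.3264  (Intel)
  w_1 = 0.128238·1.0255 + -0.002963·11.2337 = 0.0982  (Kellogg)
  w_2 = 0.128238·3.0065 + -0.002963·20.5834 = 0.3246  (Honeywell)
  w_3 = 0.128238·0.3622 + -0.002963·11.7405 = 0.0117  (GE)
  w_4 = 0.128238·2.1042 + -0.002963·10.3711 = 0.2391  (Unilever)
Σw_i=1.0000  μᵀw=0.1360
σ²=wᵀΣw=λ₁·μ_p+λ₂ = 0.128238·0.136 + -0.002963 = 0.014477 ≈ 0.0145


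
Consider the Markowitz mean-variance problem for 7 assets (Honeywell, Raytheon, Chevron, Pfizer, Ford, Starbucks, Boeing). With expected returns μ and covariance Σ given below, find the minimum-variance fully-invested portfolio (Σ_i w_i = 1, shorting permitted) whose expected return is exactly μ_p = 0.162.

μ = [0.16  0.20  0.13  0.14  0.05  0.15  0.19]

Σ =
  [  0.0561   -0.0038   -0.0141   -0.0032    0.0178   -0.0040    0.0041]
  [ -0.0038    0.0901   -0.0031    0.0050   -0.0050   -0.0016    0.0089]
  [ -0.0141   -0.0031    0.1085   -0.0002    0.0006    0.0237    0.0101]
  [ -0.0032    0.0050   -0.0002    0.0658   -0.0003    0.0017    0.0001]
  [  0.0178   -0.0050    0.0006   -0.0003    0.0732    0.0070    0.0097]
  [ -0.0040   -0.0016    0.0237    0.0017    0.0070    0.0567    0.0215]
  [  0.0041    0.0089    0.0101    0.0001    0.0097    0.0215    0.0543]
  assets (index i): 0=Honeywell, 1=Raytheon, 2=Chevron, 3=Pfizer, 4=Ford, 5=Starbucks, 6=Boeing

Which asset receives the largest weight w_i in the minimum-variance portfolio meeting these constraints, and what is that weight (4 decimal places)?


u=Σ⁻¹μ = [3.5196  2.0887  1.1624  2.0952  -0.4681  1.6677  2.0942]
v=Σ⁻¹𝟙 = [19.5301  11.2686  8.8753  15.0474  7.5817  11.3688  7.5602]
a=μᵀu=2.049973  b=𝟙ᵀu=12.159806  c=𝟙ᵀv=81.232107  D=ac−b²=18.662759
λ₁=(c·0.162−b)/D = (81.232107·0.162−12.159806)/18.662759 = 0.053572
λ₂=(a−b·0.162)/D = (2.049973−12.159806·0.162)/18.662759 = 0.004291
w* = 0.053572·u + 0.004291·v:
  w_0 = 0.053572·3.5196 + 0.004291·19.5301 = 0.2724  (Honeywell)
  w_1 = 0.053572·2.0887 + 0.004291·11.2686 = 0.1603  (Raytheon)
  w_2 = 0.053572·1.1624 + 0.004291·8.8753 = 0.1004  (Chevron)
  w_3 = 0.053572·2.0952 + 0.004291·15.0474 = 0.1768  (Pfizer)
  w_4 = 0.053572·-0.4681 + 0.004291·7.5817 = 0.0075  (Ford)
  w_5 = 0.053572·1.6677 + 0.004291·11.3688 = 0.1381  (Starbucks)
  w_6 = 0.053572·2.0942 + 0.004291·7.5602 = 0.1446  (Boeing)
Σw_i=1.0000  μᵀw=0.1620
σ²=wᵀΣw=λ₁·μ_p+λ₂ = 0.053572·0.162 + 0.004291 = 0.012970 ≈ 0.0130

Honeywell (0.2724)


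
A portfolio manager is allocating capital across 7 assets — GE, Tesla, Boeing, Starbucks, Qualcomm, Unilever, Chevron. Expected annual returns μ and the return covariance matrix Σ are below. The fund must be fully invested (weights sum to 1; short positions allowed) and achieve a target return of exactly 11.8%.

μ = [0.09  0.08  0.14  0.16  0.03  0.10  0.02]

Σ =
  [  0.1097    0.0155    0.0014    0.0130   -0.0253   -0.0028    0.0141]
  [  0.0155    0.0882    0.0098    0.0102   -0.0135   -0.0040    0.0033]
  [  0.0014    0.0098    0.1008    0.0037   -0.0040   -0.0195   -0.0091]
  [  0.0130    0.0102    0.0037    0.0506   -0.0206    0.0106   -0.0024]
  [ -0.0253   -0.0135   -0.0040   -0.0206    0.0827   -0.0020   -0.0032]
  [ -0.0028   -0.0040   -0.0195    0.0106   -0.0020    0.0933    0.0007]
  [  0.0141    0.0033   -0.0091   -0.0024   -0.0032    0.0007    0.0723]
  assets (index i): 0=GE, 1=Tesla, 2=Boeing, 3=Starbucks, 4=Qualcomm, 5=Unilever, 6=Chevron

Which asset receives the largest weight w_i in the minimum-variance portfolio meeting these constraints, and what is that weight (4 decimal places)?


p=Σ⁻¹μ = [0.6768  0.5202  1.5298  3.2036  1.5718  1.1003  0.4787]
q=Σ⁻¹𝟙 = [8.7413  9.3562  12.6376  22.4416  23.3602  11.8618  14.9541]
a=μᵀp=0.996028  b=𝟙ᵀp=9.081195  c=𝟙ᵀq=103.352761  D=ac−b²=20.474123
λ₁=(c·0.118−b)/D = (103.352761·0.118−9.081195)/20.474123 = 0.152115
λ₂=(a−b·0.118)/D = (0.996028−9.081195·0.118)/20.474123 = -0.003690
w* = 0.152115·p + -0.003690·q:
  w_0 = 0.152115·0.6768 + -0.003690·8.7413 = 0.0707  (GE)
  w_1 = 0.152115·0.5202 + -0.003690·9.3562 = 0.0446  (Tesla)
  w_2 = 0.152115·1.5298 + -0.003690·12.6376 = 0.1861  (Boeing)
  w_3 = 0.152115·3.2036 + -0.003690·22.4416 = 0.4045  (Starbucks)
  w_4 = 0.152115·1.5718 + -0.003690·23.3602 = 0.1529  (Qualcomm)
  w_5 = 0.152115·1.1003 + -0.003690·11.8618 = 0.1236  (Unilever)
  w_6 = 0.152115·0.4787 + -0.003690·14.9541 = 0.0176  (Chevron)
Σw_i=1.0000  μᵀw=0.1180
σ²=wᵀΣw=λ₁·μ_p+λ₂ = 0.152115·0.118 + -0.003690 = 0.014259 ≈ 0.0143

Starbucks (0.4045)


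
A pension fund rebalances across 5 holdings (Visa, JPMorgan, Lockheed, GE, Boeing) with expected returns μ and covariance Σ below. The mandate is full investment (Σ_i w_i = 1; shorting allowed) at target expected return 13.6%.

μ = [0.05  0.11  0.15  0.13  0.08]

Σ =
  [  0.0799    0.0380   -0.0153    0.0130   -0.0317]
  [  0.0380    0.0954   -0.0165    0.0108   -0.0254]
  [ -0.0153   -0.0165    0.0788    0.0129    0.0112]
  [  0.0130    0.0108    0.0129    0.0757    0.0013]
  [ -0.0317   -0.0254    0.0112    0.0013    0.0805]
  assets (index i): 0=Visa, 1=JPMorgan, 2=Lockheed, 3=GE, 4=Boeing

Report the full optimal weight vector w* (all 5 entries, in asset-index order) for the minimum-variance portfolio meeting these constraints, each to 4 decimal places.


p=Σ⁻¹μ = [0.7076  1.4833  1.9783  1.0222  1.4487]
q=Σ⁻¹𝟙 = [17.3048  10.9010  14.4485  5.8676  20.5714]
a=μᵀp=0.744072  b=𝟙ᵀp=6.640130  c=𝟙ᵀq=69.093382  D=ac−b²=7.319118
λ₁=(c·0.136−b)/D = (69.093382·0.136−6.640130)/7.319118 = 0.376626
λ₂=(a−b·0.136)/D = (0.744072−6.640130·0.136)/7.319118 = -0.021722
w* = 0.376626·p + -0.021722·q:
  w_0 = 0.376626·0.7076 + -0.021722·17.3048 = -0.1094  (Visa)
  w_1 = 0.376626·1.4833 + -0.021722·10.9010 = 0.3219  (JPMorgan)
  w_2 = 0.376626·1.9783 + -0.021722·14.4485 = 0.4312  (Lockheed)
  w_3 = 0.376626·1.0222 + -0.021722·5.8676 = 0.2575  (GE)
  w_4 = 0.376626·1.4487 + -0.021722·20.5714 = 0.0988  (Boeing)
Σw_i=1.0000  μᵀw=0.1360
σ²=wᵀΣw=λ₁·μ_p+λ₂ = 0.376626·0.136 + -0.021722 = 0.029499 ≈ 0.0295

-0.1094  0.3219  0.4312  0.2575  0.0988


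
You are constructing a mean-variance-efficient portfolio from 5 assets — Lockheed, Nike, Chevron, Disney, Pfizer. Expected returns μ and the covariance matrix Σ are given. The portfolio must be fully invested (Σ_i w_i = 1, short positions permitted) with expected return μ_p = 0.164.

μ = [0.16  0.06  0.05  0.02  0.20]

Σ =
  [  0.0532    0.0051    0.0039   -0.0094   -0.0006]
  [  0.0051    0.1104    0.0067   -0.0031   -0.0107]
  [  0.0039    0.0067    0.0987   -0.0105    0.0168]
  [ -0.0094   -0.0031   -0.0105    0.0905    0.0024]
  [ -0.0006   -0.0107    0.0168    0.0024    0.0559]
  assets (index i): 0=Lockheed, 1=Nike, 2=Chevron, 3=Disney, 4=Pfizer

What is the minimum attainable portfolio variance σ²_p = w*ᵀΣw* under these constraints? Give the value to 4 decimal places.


p=Σ⁻¹μ = [3.0707  0.8015  -0.2746  0.4340  3.8281]
q=Σ⁻¹𝟙 = [19.9719  9.7531  7.2243  13.8402  17.2049]
a=μᵀp=1.299965  b=𝟙ᵀp=7.859693  c=𝟙ᵀq=67.994382  D=ac−b²=26.615534
λ₁=(c·0.164−b)/D = (67.994382·0.164−7.859693)/26.615534 = 0.123664
λ₂=(a−b·0.164)/D = (1.299965−7.859693·0.164)/26.615534 = 0.000412
w* = 0.123664·p + 0.000412·q:
  w_0 = 0.123664·3.0707 + 0.000412·19.9719 = 0.3880  (Lockheed)
  w_1 = 0.123664·0.8015 + 0.000412·9.7531 = 0.1031  (Nike)
  w_2 = 0.123664·-0.2746 + 0.000412·7.2243 = -0.0310  (Chevron)
  w_3 = 0.123664·0.4340 + 0.000412·13.8402 = 0.0594  (Disney)
  w_4 = 0.123664·3.8281 + 0.000412·17.2049 = 0.4805  (Pfizer)
Σw_i=1.0000  μᵀw=0.1640
σ²=wᵀΣw=λ₁·μ_p+λ₂ = 0.123664·0.164 + 0.000412 = 0.020693 ≈ 0.0207

0.0207


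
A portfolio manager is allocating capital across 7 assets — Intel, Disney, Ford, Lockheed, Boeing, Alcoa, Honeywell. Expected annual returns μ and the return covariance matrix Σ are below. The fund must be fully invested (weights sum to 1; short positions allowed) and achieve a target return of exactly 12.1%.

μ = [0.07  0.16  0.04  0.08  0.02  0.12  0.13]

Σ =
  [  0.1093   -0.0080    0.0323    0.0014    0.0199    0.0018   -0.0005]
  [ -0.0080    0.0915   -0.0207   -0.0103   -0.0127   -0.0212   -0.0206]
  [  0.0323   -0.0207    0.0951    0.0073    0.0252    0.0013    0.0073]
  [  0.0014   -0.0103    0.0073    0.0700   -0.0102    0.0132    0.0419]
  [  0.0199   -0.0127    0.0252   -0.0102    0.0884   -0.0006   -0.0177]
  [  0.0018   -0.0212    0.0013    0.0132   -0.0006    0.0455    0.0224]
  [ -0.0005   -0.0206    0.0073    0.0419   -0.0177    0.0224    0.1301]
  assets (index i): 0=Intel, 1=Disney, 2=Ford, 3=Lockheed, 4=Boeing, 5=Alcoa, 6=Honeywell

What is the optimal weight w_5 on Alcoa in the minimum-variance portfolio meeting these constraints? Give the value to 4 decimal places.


0.3845

x=Σ⁻¹μ = [0.5135  3.0576  0.6050  0.4828  0.6121  3.5110  0.7747]
y=Σ⁻¹𝟙 = [5.2858  23.8446  8.8035  10.7914  13.3940  27.4001  4.6174]
a=μᵀx=1.122261  b=𝟙ᵀx=9.556749  c=𝟙ᵀy=94.136876  D=ac−b²=14.314712
λ₁=(c·0.121−b)/D = (94.136876·0.121−9.556749)/14.314712 = 0.128107
λ₂=(a−b·0.121)/D = (1.122261−9.556749·0.121)/14.314712 = -0.002383
w* = 0.128107·x + -0.002383·y:
  w_0 = 0.128107·0.5135 + -0.002383·5.2858 = 0.0532  (Intel)
  w_1 = 0.128107·3.0576 + -0.002383·23.8446 = 0.3349  (Disney)
  w_2 = 0.128107·0.6050 + -0.002383·8.8035 = 0.0565  (Ford)
  w_3 = 0.128107·0.4828 + -0.002383·10.7914 = 0.0361  (Lockheed)
  w_4 = 0.128107·0.6121 + -0.002383·13.3940 = 0.0465  (Boeing)
  w_5 = 0.128107·3.5110 + -0.002383·27.4001 = 0.3845  (Alcoa)
  w_6 = 0.128107·0.7747 + -0.002383·4.6174 = 0.0882  (Honeywell)
Σw_i=1.0000  μᵀw=0.1210
σ²=wᵀΣw=λ₁·μ_p+λ₂ = 0.128107·0.121 + -0.002383 = 0.013118 ≈ 0.0131
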